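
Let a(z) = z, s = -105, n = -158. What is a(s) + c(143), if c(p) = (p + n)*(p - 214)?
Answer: 960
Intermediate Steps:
c(p) = (-214 + p)*(-158 + p) (c(p) = (p - 158)*(p - 214) = (-158 + p)*(-214 + p) = (-214 + p)*(-158 + p))
a(s) + c(143) = -105 + (33812 + 143**2 - 372*143) = -105 + (33812 + 20449 - 53196) = -105 + 1065 = 960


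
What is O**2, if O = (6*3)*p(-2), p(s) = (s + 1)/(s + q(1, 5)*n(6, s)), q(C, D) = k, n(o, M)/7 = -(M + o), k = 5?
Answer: 81/5041 ≈ 0.016068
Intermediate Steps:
n(o, M) = -7*M - 7*o (n(o, M) = 7*(-(M + o)) = 7*(-M - o) = -7*M - 7*o)
q(C, D) = 5
p(s) = (1 + s)/(-210 - 34*s) (p(s) = (s + 1)/(s + 5*(-7*s - 7*6)) = (1 + s)/(s + 5*(-7*s - 42)) = (1 + s)/(s + 5*(-42 - 7*s)) = (1 + s)/(s + (-210 - 35*s)) = (1 + s)/(-210 - 34*s))
O = 9/71 (O = (6*3)*((-1 - 1*(-2))/(2*(105 + 17*(-2)))) = 18*((-1 + 2)/(2*(105 - 34))) = 18*((1/2)*1/71) = 18*((1/2)*(1/71)*1) = 18*(1/142) = 9/71 ≈ 0.12676)
O**2 = (9/71)**2 = 81/5041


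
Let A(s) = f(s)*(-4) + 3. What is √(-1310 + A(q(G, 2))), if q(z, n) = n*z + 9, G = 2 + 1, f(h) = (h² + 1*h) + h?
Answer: I*√2327 ≈ 48.239*I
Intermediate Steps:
f(h) = h² + 2*h (f(h) = (h² + h) + h = (h + h²) + h = h² + 2*h)
G = 3
q(z, n) = 9 + n*z
A(s) = 3 - 4*s*(2 + s) (A(s) = (s*(2 + s))*(-4) + 3 = -4*s*(2 + s) + 3 = 3 - 4*s*(2 + s))
√(-1310 + A(q(G, 2))) = √(-1310 + (3 - 4*(9 + 2*3)*(2 + (9 + 2*3)))) = √(-1310 + (3 - 4*(9 + 6)*(2 + (9 + 6)))) = √(-1310 + (3 - 4*15*(2 + 15))) = √(-1310 + (3 - 4*15*17)) = √(-1310 + (3 - 1020)) = √(-1310 - 1017) = √(-2327) = I*√2327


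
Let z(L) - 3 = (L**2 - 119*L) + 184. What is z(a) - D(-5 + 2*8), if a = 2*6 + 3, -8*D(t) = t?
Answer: -10973/8 ≈ -1371.6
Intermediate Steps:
D(t) = -t/8
a = 15 (a = 12 + 3 = 15)
z(L) = 187 + L**2 - 119*L (z(L) = 3 + ((L**2 - 119*L) + 184) = 3 + (184 + L**2 - 119*L) = 187 + L**2 - 119*L)
z(a) - D(-5 + 2*8) = (187 + 15**2 - 119*15) - (-1)*(-5 + 2*8)/8 = (187 + 225 - 1785) - (-1)*(-5 + 16)/8 = -1373 - (-1)*11/8 = -1373 - 1*(-11/8) = -1373 + 11/8 = -10973/8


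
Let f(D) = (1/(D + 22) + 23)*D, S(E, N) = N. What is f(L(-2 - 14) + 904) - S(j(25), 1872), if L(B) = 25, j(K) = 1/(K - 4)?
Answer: 18540674/951 ≈ 19496.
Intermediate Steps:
j(K) = 1/(-4 + K)
f(D) = D*(23 + 1/(22 + D)) (f(D) = (1/(22 + D) + 23)*D = (23 + 1/(22 + D))*D = D*(23 + 1/(22 + D)))
f(L(-2 - 14) + 904) - S(j(25), 1872) = (25 + 904)*(507 + 23*(25 + 904))/(22 + (25 + 904)) - 1*1872 = 929*(507 + 23*929)/(22 + 929) - 1872 = 929*(507 + 21367)/951 - 1872 = 929*(1/951)*21874 - 1872 = 20320946/951 - 1872 = 18540674/951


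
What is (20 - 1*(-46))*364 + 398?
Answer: 24422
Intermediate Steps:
(20 - 1*(-46))*364 + 398 = (20 + 46)*364 + 398 = 66*364 + 398 = 24024 + 398 = 24422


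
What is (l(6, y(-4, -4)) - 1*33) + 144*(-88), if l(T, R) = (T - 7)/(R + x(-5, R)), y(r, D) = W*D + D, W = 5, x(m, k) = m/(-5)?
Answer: -292214/23 ≈ -12705.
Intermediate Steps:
x(m, k) = -m/5 (x(m, k) = m*(-⅕) = -m/5)
y(r, D) = 6*D (y(r, D) = 5*D + D = 6*D)
l(T, R) = (-7 + T)/(1 + R) (l(T, R) = (T - 7)/(R - ⅕*(-5)) = (-7 + T)/(R + 1) = (-7 + T)/(1 + R))
(l(6, y(-4, -4)) - 1*33) + 144*(-88) = ((-7 + 6)/(1 + 6*(-4)) - 1*33) + 144*(-88) = (-1/(1 - 24) - 33) - 12672 = (-1/(-23) - 33) - 12672 = (-1/23*(-1) - 33) - 12672 = (1/23 - 33) - 12672 = -758/23 - 12672 = -292214/23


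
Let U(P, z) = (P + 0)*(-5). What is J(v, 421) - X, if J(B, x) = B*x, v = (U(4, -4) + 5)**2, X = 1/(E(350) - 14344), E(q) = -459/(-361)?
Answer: 490460000986/5177725 ≈ 94725.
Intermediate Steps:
U(P, z) = -5*P (U(P, z) = P*(-5) = -5*P)
E(q) = 459/361 (E(q) = -459*(-1/361) = 459/361)
X = -361/5177725 (X = 1/(459/361 - 14344) = 1/(-5177725/361) = -361/5177725 ≈ -6.9722e-5)
v = 225 (v = (-5*4 + 5)**2 = (-20 + 5)**2 = (-15)**2 = 225)
J(v, 421) - X = 225*421 - 1*(-361/5177725) = 94725 + 361/5177725 = 490460000986/5177725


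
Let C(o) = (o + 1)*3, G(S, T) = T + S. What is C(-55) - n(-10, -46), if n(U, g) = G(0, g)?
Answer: -116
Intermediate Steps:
G(S, T) = S + T
n(U, g) = g (n(U, g) = 0 + g = g)
C(o) = 3 + 3*o (C(o) = (1 + o)*3 = 3 + 3*o)
C(-55) - n(-10, -46) = (3 + 3*(-55)) - 1*(-46) = (3 - 165) + 46 = -162 + 46 = -116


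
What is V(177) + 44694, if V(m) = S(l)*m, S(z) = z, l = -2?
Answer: 44340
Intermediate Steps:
V(m) = -2*m
V(177) + 44694 = -2*177 + 44694 = -354 + 44694 = 44340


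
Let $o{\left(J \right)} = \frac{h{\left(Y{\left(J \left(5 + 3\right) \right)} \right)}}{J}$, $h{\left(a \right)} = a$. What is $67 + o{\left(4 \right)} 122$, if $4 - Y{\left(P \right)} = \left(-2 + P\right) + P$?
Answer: $-1702$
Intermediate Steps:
$Y{\left(P \right)} = 6 - 2 P$ ($Y{\left(P \right)} = 4 - \left(\left(-2 + P\right) + P\right) = 4 - \left(-2 + 2 P\right) = 6 - 2 P$)
$o{\left(J \right)} = \frac{6 - 16 J}{J}$ ($o{\left(J \right)} = \frac{6 - 2 J \left(5 + 3\right)}{J} = \frac{6 - 2 J 8}{J} = \frac{6 - 2 \cdot 8 J}{J} = \frac{6 - 16 J}{J}$)
$67 + o{\left(4 \right)} 122 = 67 + \left(-16 + \frac{6}{4}\right) 122 = 67 + \left(-16 + 6 \cdot \frac{1}{4}\right) 122 = 67 + \left(-16 + \frac{3}{2}\right) 122 = 67 - 1769 = -1702$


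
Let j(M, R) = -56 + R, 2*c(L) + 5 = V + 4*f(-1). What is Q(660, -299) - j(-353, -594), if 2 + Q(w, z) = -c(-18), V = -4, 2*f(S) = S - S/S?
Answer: 1309/2 ≈ 654.50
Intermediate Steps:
f(S) = -1/2 + S/2 (f(S) = (S - S/S)/2 = (S - 1*1)/2 = (S - 1)/2 = (-1 + S)/2 = -1/2 + S/2)
c(L) = -13/2 (c(L) = -5/2 + (-4 + 4*(-1/2 + (1/2)*(-1)))/2 = -5/2 + (-4 + 4*(-1/2 - 1/2))/2 = -5/2 + (-4 + 4*(-1))/2 = -5/2 + (-4 - 4)/2 = -5/2 + (1/2)*(-8) = -5/2 - 4 = -13/2)
Q(w, z) = 9/2 (Q(w, z) = -2 - 1*(-13/2) = -2 + 13/2 = 9/2)
Q(660, -299) - j(-353, -594) = 9/2 - (-56 - 594) = 9/2 - 1*(-650) = 9/2 + 650 = 1309/2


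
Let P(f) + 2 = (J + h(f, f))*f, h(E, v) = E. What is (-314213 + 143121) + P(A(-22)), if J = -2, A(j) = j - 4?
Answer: -170366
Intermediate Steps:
A(j) = -4 + j
P(f) = -2 + f*(-2 + f) (P(f) = -2 + (-2 + f)*f = -2 + f*(-2 + f))
(-314213 + 143121) + P(A(-22)) = (-314213 + 143121) + (-2 + (-4 - 22)² - 2*(-4 - 22)) = -171092 + (-2 + (-26)² - 2*(-26)) = -171092 + (-2 + 676 + 52) = -171092 + 726 = -170366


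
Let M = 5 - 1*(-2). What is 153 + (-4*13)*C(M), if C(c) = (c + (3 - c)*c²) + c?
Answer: 9617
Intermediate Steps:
M = 7 (M = 5 + 2 = 7)
C(c) = 2*c + c²*(3 - c) (C(c) = (c + c²*(3 - c)) + c = 2*c + c²*(3 - c))
153 + (-4*13)*C(M) = 153 + (-4*13)*(7*(2 - 1*7² + 3*7)) = 153 - 364*(2 - 1*49 + 21) = 153 - 364*(2 - 49 + 21) = 153 - 364*(-26) = 153 - 52*(-182) = 153 + 9464 = 9617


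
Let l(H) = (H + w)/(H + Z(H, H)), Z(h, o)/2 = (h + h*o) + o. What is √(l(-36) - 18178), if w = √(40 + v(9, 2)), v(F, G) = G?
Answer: √(-2937639924 + 67*√42)/402 ≈ 134.83*I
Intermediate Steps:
Z(h, o) = 2*h + 2*o + 2*h*o (Z(h, o) = 2*((h + h*o) + o) = 2*(h + o + h*o) = 2*h + 2*o + 2*h*o)
w = √42 (w = √(40 + 2) = √42 ≈ 6.4807)
l(H) = (H + √42)/(2*H² + 5*H) (l(H) = (H + √42)/(H + (2*H + 2*H + 2*H*H)) = (H + √42)/(H + (2*H + 2*H + 2*H²)) = (H + √42)/(H + (2*H² + 4*H)) = (H + √42)/(2*H² + 5*H))
√(l(-36) - 18178) = √((-36 + √42)/((-36)*(5 + 2*(-36))) - 18178) = √(-(-36 + √42)/(36*(5 - 72)) - 18178) = √(-1/36*(-36 + √42)/(-67) - 18178) = √(-1/36*(-1/67)*(-36 + √42) - 18178) = √((-1/67 + √42/2412) - 18178) = √(-1217927/67 + √42/2412)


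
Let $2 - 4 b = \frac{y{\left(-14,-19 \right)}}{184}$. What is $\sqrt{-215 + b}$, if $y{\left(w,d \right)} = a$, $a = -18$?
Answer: $\frac{i \sqrt{1815321}}{92} \approx 14.645 i$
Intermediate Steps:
$y{\left(w,d \right)} = -18$
$b = \frac{193}{368}$ ($b = \frac{1}{2} - \frac{\left(-18\right) \frac{1}{184}}{4} = \frac{1}{2} - - \frac{9}{368} = \frac{1}{2} + \frac{9}{368} = \frac{193}{368} \approx 0.52446$)
$\sqrt{-215 + b} = \sqrt{-215 + \frac{193}{368}} = \sqrt{- \frac{78927}{368}} = \frac{i \sqrt{1815321}}{92}$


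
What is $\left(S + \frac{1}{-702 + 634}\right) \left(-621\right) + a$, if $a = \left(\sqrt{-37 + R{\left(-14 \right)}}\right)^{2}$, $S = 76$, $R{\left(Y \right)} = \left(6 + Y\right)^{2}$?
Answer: $- \frac{3206871}{68} \approx -47160.0$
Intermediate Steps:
$a = 27$ ($a = \left(\sqrt{-37 + \left(6 - 14\right)^{2}}\right)^{2} = \left(\sqrt{-37 + \left(-8\right)^{2}}\right)^{2} = \left(\sqrt{-37 + 64}\right)^{2} = \left(\sqrt{27}\right)^{2} = \left(3 \sqrt{3}\right)^{2} = 27$)
$\left(S + \frac{1}{-702 + 634}\right) \left(-621\right) + a = \left(76 + \frac{1}{-702 + 634}\right) \left(-621\right) + 27 = \left(76 + \frac{1}{-68}\right) \left(-621\right) + 27 = \left(76 - \frac{1}{68}\right) \left(-621\right) + 27 = \frac{5167}{68} \left(-621\right) + 27 = - \frac{3208707}{68} + 27 = - \frac{3206871}{68}$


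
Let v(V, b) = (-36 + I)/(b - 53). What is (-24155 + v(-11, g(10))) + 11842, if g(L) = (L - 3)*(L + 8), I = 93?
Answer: -898792/73 ≈ -12312.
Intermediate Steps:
g(L) = (-3 + L)*(8 + L)
v(V, b) = 57/(-53 + b) (v(V, b) = (-36 + 93)/(b - 53) = 57/(-53 + b))
(-24155 + v(-11, g(10))) + 11842 = (-24155 + 57/(-53 + (-24 + 10² + 5*10))) + 11842 = (-24155 + 57/(-53 + (-24 + 100 + 50))) + 11842 = (-24155 + 57/(-53 + 126)) + 11842 = (-24155 + 57/73) + 11842 = -1763258/73 + 11842 = -898792/73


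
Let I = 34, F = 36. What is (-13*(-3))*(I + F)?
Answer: 2730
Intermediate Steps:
(-13*(-3))*(I + F) = (-13*(-3))*(34 + 36) = 39*70 = 2730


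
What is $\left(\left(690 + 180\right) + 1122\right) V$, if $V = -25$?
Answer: $-49800$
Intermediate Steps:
$\left(\left(690 + 180\right) + 1122\right) V = \left(\left(690 + 180\right) + 1122\right) \left(-25\right) = \left(870 + 1122\right) \left(-25\right) = 1992 \left(-25\right) = -49800$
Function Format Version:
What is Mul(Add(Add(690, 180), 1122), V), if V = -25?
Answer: -49800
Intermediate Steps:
Mul(Add(Add(690, 180), 1122), V) = Mul(Add(Add(690, 180), 1122), -25) = Mul(Add(870, 1122), -25) = Mul(1992, -25) = -49800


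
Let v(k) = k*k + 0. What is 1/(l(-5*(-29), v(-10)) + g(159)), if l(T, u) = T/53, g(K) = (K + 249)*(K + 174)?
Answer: 53/7200937 ≈ 7.3602e-6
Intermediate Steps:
g(K) = (174 + K)*(249 + K) (g(K) = (249 + K)*(174 + K) = (174 + K)*(249 + K))
v(k) = k² (v(k) = k² + 0 = k²)
l(T, u) = T/53 (l(T, u) = T*(1/53) = T/53)
1/(l(-5*(-29), v(-10)) + g(159)) = 1/((-5*(-29))/53 + (43326 + 159² + 423*159)) = 1/((1/53)*145 + (43326 + 25281 + 67257)) = 1/(145/53 + 135864) = 1/(7200937/53) = 53/7200937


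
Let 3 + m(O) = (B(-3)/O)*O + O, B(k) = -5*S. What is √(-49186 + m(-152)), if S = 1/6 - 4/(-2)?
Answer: I*√1776666/6 ≈ 222.15*I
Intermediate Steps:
S = 13/6 (S = 1*(⅙) - 4*(-½) = ⅙ + 2 = 13/6 ≈ 2.1667)
B(k) = -65/6 (B(k) = -5*13/6 = -65/6)
m(O) = -83/6 + O (m(O) = -3 + ((-65/(6*O))*O + O) = -3 + (-65/6 + O) = -83/6 + O)
√(-49186 + m(-152)) = √(-49186 + (-83/6 - 152)) = √(-49186 - 995/6) = √(-296111/6) = I*√1776666/6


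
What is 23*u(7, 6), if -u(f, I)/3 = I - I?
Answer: 0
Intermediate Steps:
u(f, I) = 0 (u(f, I) = -3*(I - I) = -3*0 = 0)
23*u(7, 6) = 23*0 = 0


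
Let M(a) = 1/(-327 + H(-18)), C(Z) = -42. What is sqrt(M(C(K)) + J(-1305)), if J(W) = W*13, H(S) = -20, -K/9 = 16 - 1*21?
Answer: 2*I*sqrt(510684758)/347 ≈ 130.25*I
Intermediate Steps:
K = 45 (K = -9*(16 - 1*21) = -9*(16 - 21) = -9*(-5) = 45)
J(W) = 13*W
M(a) = -1/347 (M(a) = 1/(-327 - 20) = 1/(-347) = -1/347)
sqrt(M(C(K)) + J(-1305)) = sqrt(-1/347 + 13*(-1305)) = sqrt(-1/347 - 16965) = sqrt(-5886856/347) = 2*I*sqrt(510684758)/347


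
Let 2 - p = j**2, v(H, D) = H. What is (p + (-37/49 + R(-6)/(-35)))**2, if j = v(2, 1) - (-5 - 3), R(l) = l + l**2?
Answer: 23824161/2401 ≈ 9922.6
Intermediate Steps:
j = 10 (j = 2 - (-5 - 3) = 2 - 1*(-8) = 2 + 8 = 10)
p = -98 (p = 2 - 1*10**2 = 2 - 1*100 = 2 - 100 = -98)
(p + (-37/49 + R(-6)/(-35)))**2 = (-98 + (-37/49 - 6*(1 - 6)/(-35)))**2 = (-98 + (-37*1/49 - 6*(-5)*(-1/35)))**2 = (-98 + (-37/49 + 30*(-1/35)))**2 = (-98 + (-37/49 - 6/7))**2 = (-98 - 79/49)**2 = (-4881/49)**2 = 23824161/2401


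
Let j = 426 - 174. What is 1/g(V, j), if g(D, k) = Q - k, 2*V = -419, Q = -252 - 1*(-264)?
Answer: -1/240 ≈ -0.0041667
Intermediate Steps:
Q = 12 (Q = -252 + 264 = 12)
V = -419/2 (V = (½)*(-419) = -419/2 ≈ -209.50)
j = 252
g(D, k) = 12 - k
1/g(V, j) = 1/(12 - 1*252) = 1/(12 - 252) = 1/(-240) = -1/240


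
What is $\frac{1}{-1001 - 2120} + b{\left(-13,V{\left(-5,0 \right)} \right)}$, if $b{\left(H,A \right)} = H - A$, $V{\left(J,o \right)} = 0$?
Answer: $- \frac{40574}{3121} \approx -13.0$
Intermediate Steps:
$\frac{1}{-1001 - 2120} + b{\left(-13,V{\left(-5,0 \right)} \right)} = \frac{1}{-1001 - 2120} - 13 = \frac{1}{-3121} + \left(-13 + 0\right) = - \frac{1}{3121} - 13 = - \frac{40574}{3121}$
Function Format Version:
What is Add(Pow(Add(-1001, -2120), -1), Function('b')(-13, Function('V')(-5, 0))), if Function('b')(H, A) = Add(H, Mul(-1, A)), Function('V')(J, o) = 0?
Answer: Rational(-40574, 3121) ≈ -13.000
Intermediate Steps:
Add(Pow(Add(-1001, -2120), -1), Function('b')(-13, Function('V')(-5, 0))) = Add(Pow(Add(-1001, -2120), -1), Add(-13, Mul(-1, 0))) = Add(Pow(-3121, -1), Add(-13, 0)) = Add(Rational(-1, 3121), -13) = Rational(-40574, 3121)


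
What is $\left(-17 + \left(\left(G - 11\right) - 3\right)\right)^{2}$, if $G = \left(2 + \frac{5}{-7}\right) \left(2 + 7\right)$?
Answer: $\frac{18496}{49} \approx 377.47$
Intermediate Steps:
$G = \frac{81}{7}$ ($G = \left(2 + 5 \left(- \frac{1}{7}\right)\right) 9 = \left(2 - \frac{5}{7}\right) 9 = \frac{9}{7} \cdot 9 = \frac{81}{7} \approx 11.571$)
$\left(-17 + \left(\left(G - 11\right) - 3\right)\right)^{2} = \left(-17 + \left(\left(\frac{81}{7} - 11\right) - 3\right)\right)^{2} = \left(-17 + \left(\frac{4}{7} - 3\right)\right)^{2} = \left(-17 - \frac{17}{7}\right)^{2} = \left(- \frac{136}{7}\right)^{2} = \frac{18496}{49}$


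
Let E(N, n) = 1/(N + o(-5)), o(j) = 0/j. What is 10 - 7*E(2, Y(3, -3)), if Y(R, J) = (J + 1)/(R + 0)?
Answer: 13/2 ≈ 6.5000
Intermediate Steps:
o(j) = 0
Y(R, J) = (1 + J)/R
E(N, n) = 1/N (E(N, n) = 1/(N + 0) = 1/N)
10 - 7*E(2, Y(3, -3)) = 10 - 7/2 = 13/2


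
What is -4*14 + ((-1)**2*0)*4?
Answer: -56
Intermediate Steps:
-4*14 + ((-1)**2*0)*4 = -56 + (1*0)*4 = -56 + 0*4 = -56 + 0 = -56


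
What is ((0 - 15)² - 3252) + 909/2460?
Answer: -2481837/820 ≈ -3026.6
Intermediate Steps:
((0 - 15)² - 3252) + 909/2460 = ((-15)² - 3252) + 909*(1/2460) = (225 - 3252) + 303/820 = -3027 + 303/820 = -2481837/820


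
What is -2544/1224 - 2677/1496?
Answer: -17359/4488 ≈ -3.8679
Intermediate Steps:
-2544/1224 - 2677/1496 = -2544*1/1224 - 2677*1/1496 = -106/51 - 2677/1496 = -17359/4488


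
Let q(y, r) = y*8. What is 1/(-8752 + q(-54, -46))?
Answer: -1/9184 ≈ -0.00010888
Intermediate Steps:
q(y, r) = 8*y
1/(-8752 + q(-54, -46)) = 1/(-8752 + 8*(-54)) = 1/(-8752 - 432) = 1/(-9184) = -1/9184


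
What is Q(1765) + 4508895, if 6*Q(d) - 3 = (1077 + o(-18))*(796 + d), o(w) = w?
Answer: 4960912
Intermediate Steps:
Q(d) = 280989/2 + 353*d/2 (Q(d) = ½ + ((1077 - 18)*(796 + d))/6 = ½ + (1059*(796 + d))/6 = ½ + (842964 + 1059*d)/6 = ½ + (140494 + 353*d/2) = 280989/2 + 353*d/2)
Q(1765) + 4508895 = (280989/2 + (353/2)*1765) + 4508895 = (280989/2 + 623045/2) + 4508895 = 452017 + 4508895 = 4960912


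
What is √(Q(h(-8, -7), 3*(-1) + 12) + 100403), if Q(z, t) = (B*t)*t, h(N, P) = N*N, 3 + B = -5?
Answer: √99755 ≈ 315.84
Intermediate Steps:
B = -8 (B = -3 - 5 = -8)
h(N, P) = N²
Q(z, t) = -8*t² (Q(z, t) = (-8*t)*t = -8*t²)
√(Q(h(-8, -7), 3*(-1) + 12) + 100403) = √(-8*(3*(-1) + 12)² + 100403) = √(-8*(-3 + 12)² + 100403) = √(-8*9² + 100403) = √(-8*81 + 100403) = √(-648 + 100403) = √99755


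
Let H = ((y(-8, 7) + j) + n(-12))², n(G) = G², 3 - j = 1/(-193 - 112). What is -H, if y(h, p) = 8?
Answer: -2235020176/93025 ≈ -24026.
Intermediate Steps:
j = 916/305 (j = 3 - 1/(-193 - 112) = 3 - 1/(-305) = 3 - 1*(-1/305) = 3 + 1/305 = 916/305 ≈ 3.0033)
H = 2235020176/93025 (H = ((8 + 916/305) + (-12)²)² = (3356/305 + 144)² = (47276/305)² = 2235020176/93025 ≈ 24026.)
-H = -1*2235020176/93025 = -2235020176/93025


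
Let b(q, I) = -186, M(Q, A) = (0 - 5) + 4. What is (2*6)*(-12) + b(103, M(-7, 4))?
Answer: -330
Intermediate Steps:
M(Q, A) = -1 (M(Q, A) = -5 + 4 = -1)
(2*6)*(-12) + b(103, M(-7, 4)) = (2*6)*(-12) - 186 = 12*(-12) - 186 = -144 - 186 = -330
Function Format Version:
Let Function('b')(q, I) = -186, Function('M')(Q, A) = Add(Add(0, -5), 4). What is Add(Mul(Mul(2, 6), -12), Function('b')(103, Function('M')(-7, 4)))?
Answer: -330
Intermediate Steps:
Function('M')(Q, A) = -1 (Function('M')(Q, A) = Add(-5, 4) = -1)
Add(Mul(Mul(2, 6), -12), Function('b')(103, Function('M')(-7, 4))) = Add(Mul(Mul(2, 6), -12), -186) = Add(Mul(12, -12), -186) = Add(-144, -186) = -330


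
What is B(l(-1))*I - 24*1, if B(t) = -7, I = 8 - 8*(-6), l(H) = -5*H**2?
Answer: -416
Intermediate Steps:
I = 56 (I = 8 + 48 = 56)
B(l(-1))*I - 24*1 = -7*56 - 24*1 = -392 - 24 = -416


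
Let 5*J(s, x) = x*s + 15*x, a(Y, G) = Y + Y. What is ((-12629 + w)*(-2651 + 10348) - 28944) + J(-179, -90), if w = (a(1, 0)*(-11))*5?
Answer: -98078075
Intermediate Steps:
a(Y, G) = 2*Y
w = -110 (w = ((2*1)*(-11))*5 = (2*(-11))*5 = -22*5 = -110)
J(s, x) = 3*x + s*x/5 (J(s, x) = (x*s + 15*x)/5 = (s*x + 15*x)/5 = (15*x + s*x)/5 = 3*x + s*x/5)
((-12629 + w)*(-2651 + 10348) - 28944) + J(-179, -90) = ((-12629 - 110)*(-2651 + 10348) - 28944) + (⅕)*(-90)*(15 - 179) = (-12739*7697 - 28944) + (⅕)*(-90)*(-164) = (-98052083 - 28944) + 2952 = -98081027 + 2952 = -98078075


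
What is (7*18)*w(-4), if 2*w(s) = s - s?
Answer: 0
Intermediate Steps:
w(s) = 0 (w(s) = (s - s)/2 = (½)*0 = 0)
(7*18)*w(-4) = (7*18)*0 = 126*0 = 0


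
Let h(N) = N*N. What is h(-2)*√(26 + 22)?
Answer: 16*√3 ≈ 27.713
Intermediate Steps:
h(N) = N²
h(-2)*√(26 + 22) = (-2)²*√(26 + 22) = 4*√48 = 4*(4*√3) = 16*√3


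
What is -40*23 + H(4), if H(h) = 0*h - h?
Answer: -924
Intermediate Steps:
H(h) = -h (H(h) = 0 - h = -h)
-40*23 + H(4) = -40*23 - 1*4 = -920 - 4 = -924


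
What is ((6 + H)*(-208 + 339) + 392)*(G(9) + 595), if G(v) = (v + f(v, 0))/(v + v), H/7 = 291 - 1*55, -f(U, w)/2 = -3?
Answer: 129647375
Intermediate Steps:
f(U, w) = 6 (f(U, w) = -2*(-3) = 6)
H = 1652 (H = 7*(291 - 1*55) = 7*(291 - 55) = 7*236 = 1652)
G(v) = (6 + v)/(2*v) (G(v) = (v + 6)/(v + v) = (6 + v)/((2*v)) = (6 + v)*(1/(2*v)) = (6 + v)/(2*v))
((6 + H)*(-208 + 339) + 392)*(G(9) + 595) = ((6 + 1652)*(-208 + 339) + 392)*((½)*(6 + 9)/9 + 595) = (1658*131 + 392)*((½)*(⅑)*15 + 595) = (217198 + 392)*(⅚ + 595) = 217590*(3575/6) = 129647375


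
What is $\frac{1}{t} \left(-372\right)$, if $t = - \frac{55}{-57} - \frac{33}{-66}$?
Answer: $- \frac{42408}{167} \approx -253.94$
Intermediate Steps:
$t = \frac{167}{114}$ ($t = \left(-55\right) \left(- \frac{1}{57}\right) - - \frac{1}{2} = \frac{55}{57} + \frac{1}{2} = \frac{167}{114} \approx 1.4649$)
$\frac{1}{t} \left(-372\right) = \frac{1}{\frac{167}{114}} \left(-372\right) = \frac{114}{167} \left(-372\right) = - \frac{42408}{167}$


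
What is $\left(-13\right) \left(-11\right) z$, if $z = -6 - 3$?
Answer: $-1287$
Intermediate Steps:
$z = -9$ ($z = -6 - 3 = -9$)
$\left(-13\right) \left(-11\right) z = \left(-13\right) \left(-11\right) \left(-9\right) = 143 \left(-9\right) = -1287$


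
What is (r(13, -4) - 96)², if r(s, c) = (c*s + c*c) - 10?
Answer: 20164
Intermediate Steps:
r(s, c) = -10 + c² + c*s (r(s, c) = (c*s + c²) - 10 = (c² + c*s) - 10 = -10 + c² + c*s)
(r(13, -4) - 96)² = ((-10 + (-4)² - 4*13) - 96)² = ((-10 + 16 - 52) - 96)² = (-46 - 96)² = (-142)² = 20164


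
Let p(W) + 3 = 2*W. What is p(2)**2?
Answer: 1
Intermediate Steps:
p(W) = -3 + 2*W
p(2)**2 = (-3 + 2*2)**2 = (-3 + 4)**2 = 1**2 = 1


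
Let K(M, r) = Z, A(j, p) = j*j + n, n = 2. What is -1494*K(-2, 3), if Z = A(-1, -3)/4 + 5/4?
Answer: -2988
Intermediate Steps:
A(j, p) = 2 + j² (A(j, p) = j*j + 2 = j² + 2 = 2 + j²)
Z = 2 (Z = (2 + (-1)²)/4 + 5/4 = (2 + 1)*(¼) + 5*(¼) = 3*(¼) + 5/4 = ¾ + 5/4 = 2)
K(M, r) = 2
-1494*K(-2, 3) = -1494*2 = -2988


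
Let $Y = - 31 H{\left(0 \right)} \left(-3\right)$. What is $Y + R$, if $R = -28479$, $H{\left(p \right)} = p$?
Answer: $-28479$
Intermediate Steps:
$Y = 0$ ($Y = \left(-31\right) 0 \left(-3\right) = 0 \left(-3\right) = 0$)
$Y + R = 0 - 28479 = -28479$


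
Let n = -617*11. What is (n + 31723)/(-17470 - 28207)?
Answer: -24936/45677 ≈ -0.54592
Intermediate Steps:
n = -6787
(n + 31723)/(-17470 - 28207) = (-6787 + 31723)/(-17470 - 28207) = 24936/(-45677) = 24936*(-1/45677) = -24936/45677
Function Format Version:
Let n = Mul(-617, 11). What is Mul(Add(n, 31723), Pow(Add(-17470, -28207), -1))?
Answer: Rational(-24936, 45677) ≈ -0.54592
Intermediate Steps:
n = -6787
Mul(Add(n, 31723), Pow(Add(-17470, -28207), -1)) = Mul(Add(-6787, 31723), Pow(Add(-17470, -28207), -1)) = Mul(24936, Pow(-45677, -1)) = Mul(24936, Rational(-1, 45677)) = Rational(-24936, 45677)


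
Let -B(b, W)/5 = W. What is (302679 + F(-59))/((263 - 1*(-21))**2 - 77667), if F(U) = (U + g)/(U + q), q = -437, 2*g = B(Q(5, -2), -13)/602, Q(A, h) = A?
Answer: 180755126907/1784982976 ≈ 101.26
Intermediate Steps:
B(b, W) = -5*W
g = 65/1204 (g = (-5*(-13)/602)/2 = (65*(1/602))/2 = (1/2)*(65/602) = 65/1204 ≈ 0.053987)
F(U) = (65/1204 + U)/(-437 + U) (F(U) = (U + 65/1204)/(U - 437) = (65/1204 + U)/(-437 + U))
(302679 + F(-59))/((263 - 1*(-21))**2 - 77667) = (302679 + (65/1204 - 59)/(-437 - 59))/((263 - 1*(-21))**2 - 77667) = (302679 - 70971/1204/(-496))/((263 + 21)**2 - 77667) = (302679 - 1/496*(-70971/1204))/(284**2 - 77667) = (302679 + 70971/597184)/(80656 - 77667) = (180755126907/597184)/2989 = (180755126907/597184)*(1/2989) = 180755126907/1784982976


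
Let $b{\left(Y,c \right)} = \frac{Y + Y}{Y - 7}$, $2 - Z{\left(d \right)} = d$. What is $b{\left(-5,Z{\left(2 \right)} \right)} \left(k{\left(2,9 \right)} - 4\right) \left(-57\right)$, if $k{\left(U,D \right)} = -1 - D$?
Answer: $665$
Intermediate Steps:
$Z{\left(d \right)} = 2 - d$
$b{\left(Y,c \right)} = \frac{2 Y}{-7 + Y}$
$b{\left(-5,Z{\left(2 \right)} \right)} \left(k{\left(2,9 \right)} - 4\right) \left(-57\right) = 2 \left(-5\right) \frac{1}{-7 - 5} \left(\left(-1 - 9\right) - 4\right) \left(-57\right) = 2 \left(-5\right) \frac{1}{-12} \left(\left(-1 - 9\right) - 4\right) \left(-57\right) = 2 \left(-5\right) \left(- \frac{1}{12}\right) \left(-10 - 4\right) \left(-57\right) = \frac{5}{6} \left(-14\right) \left(-57\right) = \left(- \frac{35}{3}\right) \left(-57\right) = 665$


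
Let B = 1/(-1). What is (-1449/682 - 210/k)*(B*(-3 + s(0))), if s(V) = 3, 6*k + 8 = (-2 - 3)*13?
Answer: 0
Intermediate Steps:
k = -73/6 (k = -4/3 + ((-2 - 3)*13)/6 = -4/3 + (-5*13)/6 = -4/3 + (⅙)*(-65) = -4/3 - 65/6 = -73/6 ≈ -12.167)
B = -1
(-1449/682 - 210/k)*(B*(-3 + s(0))) = (-1449/682 - 210/(-73/6))*(-(-3 + 3)) = (-1449*1/682 - 210*(-6/73))*(-1*0) = (-1449/682 + 1260/73)*0 = (753543/49786)*0 = 0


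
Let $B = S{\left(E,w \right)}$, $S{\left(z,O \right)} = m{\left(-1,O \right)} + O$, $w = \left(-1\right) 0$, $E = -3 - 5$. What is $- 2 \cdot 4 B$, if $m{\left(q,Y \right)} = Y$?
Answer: $0$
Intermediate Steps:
$E = -8$
$w = 0$
$S{\left(z,O \right)} = 2 O$ ($S{\left(z,O \right)} = O + O = 2 O$)
$B = 0$ ($B = 2 \cdot 0 = 0$)
$- 2 \cdot 4 B = - 2 \cdot 4 \cdot 0 = \left(-1\right) 8 \cdot 0 = \left(-8\right) 0 = 0$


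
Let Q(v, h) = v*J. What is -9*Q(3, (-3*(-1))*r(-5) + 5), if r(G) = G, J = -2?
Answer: 54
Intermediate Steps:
Q(v, h) = -2*v (Q(v, h) = v*(-2) = -2*v)
-9*Q(3, (-3*(-1))*r(-5) + 5) = -(-18)*3 = -9*(-6) = 54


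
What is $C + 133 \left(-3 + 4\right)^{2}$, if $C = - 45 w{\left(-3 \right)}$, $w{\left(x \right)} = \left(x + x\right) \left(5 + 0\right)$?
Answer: $1483$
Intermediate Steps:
$w{\left(x \right)} = 10 x$ ($w{\left(x \right)} = 2 x 5 = 10 x$)
$C = 1350$ ($C = - 45 \cdot 10 \left(-3\right) = \left(-45\right) \left(-30\right) = 1350$)
$C + 133 \left(-3 + 4\right)^{2} = 1350 + 133 \left(-3 + 4\right)^{2} = 1350 + 133 \cdot 1^{2} = 1350 + 133 \cdot 1 = 1350 + 133 = 1483$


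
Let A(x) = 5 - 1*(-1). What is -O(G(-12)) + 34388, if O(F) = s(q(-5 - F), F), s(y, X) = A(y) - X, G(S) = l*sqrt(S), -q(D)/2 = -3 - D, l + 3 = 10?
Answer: 34382 + 14*I*sqrt(3) ≈ 34382.0 + 24.249*I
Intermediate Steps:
l = 7 (l = -3 + 10 = 7)
A(x) = 6 (A(x) = 5 + 1 = 6)
q(D) = 6 + 2*D (q(D) = -2*(-3 - D) = 6 + 2*D)
G(S) = 7*sqrt(S)
s(y, X) = 6 - X
O(F) = 6 - F
-O(G(-12)) + 34388 = -(6 - 7*sqrt(-12)) + 34388 = -(6 - 7*2*I*sqrt(3)) + 34388 = -(6 - 14*I*sqrt(3)) + 34388 = (-6 + 14*I*sqrt(3)) + 34388 = 34382 + 14*I*sqrt(3)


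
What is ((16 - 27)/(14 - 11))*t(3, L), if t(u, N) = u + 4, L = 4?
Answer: -77/3 ≈ -25.667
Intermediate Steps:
t(u, N) = 4 + u
((16 - 27)/(14 - 11))*t(3, L) = ((16 - 27)/(14 - 11))*(4 + 3) = -11/3*7 = -77/3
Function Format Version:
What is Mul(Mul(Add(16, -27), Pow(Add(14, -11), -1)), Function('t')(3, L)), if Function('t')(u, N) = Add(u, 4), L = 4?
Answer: Rational(-77, 3) ≈ -25.667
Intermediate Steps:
Function('t')(u, N) = Add(4, u)
Mul(Mul(Add(16, -27), Pow(Add(14, -11), -1)), Function('t')(3, L)) = Mul(Mul(Add(16, -27), Pow(Add(14, -11), -1)), Add(4, 3)) = Mul(Mul(-11, Pow(3, -1)), 7) = Mul(Mul(-11, Rational(1, 3)), 7) = Mul(Rational(-11, 3), 7) = Rational(-77, 3)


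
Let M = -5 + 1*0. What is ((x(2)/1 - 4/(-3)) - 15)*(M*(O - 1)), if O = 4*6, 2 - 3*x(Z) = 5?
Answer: 5060/3 ≈ 1686.7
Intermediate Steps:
M = -5 (M = -5 + 0 = -5)
x(Z) = -1 (x(Z) = ⅔ - ⅓*5 = ⅔ - 5/3 = -1)
O = 24
((x(2)/1 - 4/(-3)) - 15)*(M*(O - 1)) = ((-1/1 - 4/(-3)) - 15)*(-5*(24 - 1)) = ((-1*1 - 4*(-⅓)) - 15)*(-5*23) = ((-1 + 4/3) - 15)*(-115) = (⅓ - 15)*(-115) = -44/3*(-115) = 5060/3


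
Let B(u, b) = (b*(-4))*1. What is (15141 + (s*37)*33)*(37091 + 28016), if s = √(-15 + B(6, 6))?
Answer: 985785087 + 79495647*I*√39 ≈ 9.8579e+8 + 4.9645e+8*I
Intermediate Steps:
B(u, b) = -4*b (B(u, b) = -4*b*1 = -4*b)
s = I*√39 (s = √(-15 - 4*6) = √(-15 - 24) = √(-39) = I*√39 ≈ 6.245*I)
(15141 + (s*37)*33)*(37091 + 28016) = (15141 + ((I*√39)*37)*33)*(37091 + 28016) = (15141 + (37*I*√39)*33)*65107 = (15141 + 1221*I*√39)*65107 = 985785087 + 79495647*I*√39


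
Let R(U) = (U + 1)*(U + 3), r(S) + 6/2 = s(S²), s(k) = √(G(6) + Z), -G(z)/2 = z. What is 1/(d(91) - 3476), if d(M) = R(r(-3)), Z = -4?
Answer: -873/3048532 + I/1524266 ≈ -0.00028637 + 6.5605e-7*I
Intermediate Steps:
G(z) = -2*z
s(k) = 4*I (s(k) = √(-2*6 - 4) = √(-12 - 4) = √(-16) = 4*I)
r(S) = -3 + 4*I
R(U) = (1 + U)*(3 + U)
d(M) = -9 + (-3 + 4*I)² + 16*I (d(M) = 3 + (-3 + 4*I)² + 4*(-3 + 4*I) = 3 + (-3 + 4*I)² + (-12 + 16*I) = -9 + (-3 + 4*I)² + 16*I)
1/(d(91) - 3476) = 1/((-16 - 8*I) - 3476) = 1/(-3492 - 8*I) = (-3492 + 8*I)/12194128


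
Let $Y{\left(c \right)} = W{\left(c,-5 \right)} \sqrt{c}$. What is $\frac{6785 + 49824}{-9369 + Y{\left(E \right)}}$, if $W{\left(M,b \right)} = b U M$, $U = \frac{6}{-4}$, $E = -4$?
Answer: $- \frac{58929969}{9753529} + \frac{1132180 i}{29260587} \approx -6.0419 + 0.038693 i$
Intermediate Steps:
$U = - \frac{3}{2}$ ($U = 6 \left(- \frac{1}{4}\right) = - \frac{3}{2} \approx -1.5$)
$W{\left(M,b \right)} = - \frac{3 M b}{2}$ ($W{\left(M,b \right)} = b \left(- \frac{3}{2}\right) M = - \frac{3 b}{2} M = - \frac{3 M b}{2}$)
$Y{\left(c \right)} = \frac{15 c^{\frac{3}{2}}}{2}$ ($Y{\left(c \right)} = \left(- \frac{3}{2}\right) c \left(-5\right) \sqrt{c} = \frac{15 c}{2} \sqrt{c} = \frac{15 c^{\frac{3}{2}}}{2}$)
$\frac{6785 + 49824}{-9369 + Y{\left(E \right)}} = \frac{6785 + 49824}{-9369 + \frac{15 \left(-4\right)^{\frac{3}{2}}}{2}} = \frac{56609}{-9369 + \frac{15 \left(- 8 i\right)}{2}} = \frac{56609}{-9369 - 60 i} = 56609 \frac{-9369 + 60 i}{87781761} = \frac{56609 \left(-9369 + 60 i\right)}{87781761}$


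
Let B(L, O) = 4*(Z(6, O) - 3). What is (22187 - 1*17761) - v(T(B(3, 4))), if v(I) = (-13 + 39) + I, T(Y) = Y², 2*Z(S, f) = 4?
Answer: 4384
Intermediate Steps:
Z(S, f) = 2 (Z(S, f) = (½)*4 = 2)
B(L, O) = -4 (B(L, O) = 4*(2 - 3) = 4*(-1) = -4)
v(I) = 26 + I
(22187 - 1*17761) - v(T(B(3, 4))) = (22187 - 1*17761) - (26 + (-4)²) = (22187 - 17761) - (26 + 16) = 4426 - 1*42 = 4426 - 42 = 4384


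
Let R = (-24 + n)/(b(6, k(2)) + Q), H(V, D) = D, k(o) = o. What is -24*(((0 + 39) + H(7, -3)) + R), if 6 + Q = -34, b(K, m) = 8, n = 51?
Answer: -3375/4 ≈ -843.75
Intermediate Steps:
Q = -40 (Q = -6 - 34 = -40)
R = -27/32 (R = (-24 + 51)/(8 - 40) = 27/(-32) = 27*(-1/32) = -27/32 ≈ -0.84375)
-24*(((0 + 39) + H(7, -3)) + R) = -24*(((0 + 39) - 3) - 27/32) = -24*((39 - 3) - 27/32) = -24*(36 - 27/32) = -24*1125/32 = -3375/4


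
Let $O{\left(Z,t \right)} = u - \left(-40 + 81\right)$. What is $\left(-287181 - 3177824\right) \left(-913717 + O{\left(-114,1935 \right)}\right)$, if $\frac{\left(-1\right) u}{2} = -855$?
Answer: $3160250880240$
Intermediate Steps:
$u = 1710$ ($u = \left(-2\right) \left(-855\right) = 1710$)
$O{\left(Z,t \right)} = 1669$ ($O{\left(Z,t \right)} = 1710 - \left(-40 + 81\right) = 1710 - 41 = 1669$)
$\left(-287181 - 3177824\right) \left(-913717 + O{\left(-114,1935 \right)}\right) = \left(-287181 - 3177824\right) \left(-913717 + 1669\right) = \left(-3465005\right) \left(-912048\right) = 3160250880240$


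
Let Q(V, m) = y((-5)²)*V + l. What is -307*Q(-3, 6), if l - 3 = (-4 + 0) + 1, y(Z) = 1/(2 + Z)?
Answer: 307/9 ≈ 34.111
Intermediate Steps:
l = 0 (l = 3 + ((-4 + 0) + 1) = 3 + (-4 + 1) = 3 - 3 = 0)
Q(V, m) = V/27 (Q(V, m) = V/(2 + (-5)²) + 0 = V/(2 + 25) + 0 = V/27 + 0 = V/27)
-307*Q(-3, 6) = -307*(-3)/27 = -307*(-⅑) = 307/9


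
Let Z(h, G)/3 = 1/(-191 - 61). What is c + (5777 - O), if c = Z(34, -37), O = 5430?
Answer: 29147/84 ≈ 346.99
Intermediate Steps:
Z(h, G) = -1/84 (Z(h, G) = 3/(-191 - 61) = 3/(-252) = 3*(-1/252) = -1/84)
c = -1/84 ≈ -0.011905
c + (5777 - O) = -1/84 + (5777 - 1*5430) = -1/84 + (5777 - 5430) = -1/84 + 347 = 29147/84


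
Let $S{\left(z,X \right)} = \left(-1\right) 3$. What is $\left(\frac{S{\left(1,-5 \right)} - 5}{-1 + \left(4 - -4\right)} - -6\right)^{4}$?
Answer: $\frac{1336336}{2401} \approx 556.57$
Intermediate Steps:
$S{\left(z,X \right)} = -3$
$\left(\frac{S{\left(1,-5 \right)} - 5}{-1 + \left(4 - -4\right)} - -6\right)^{4} = \left(\frac{-3 - 5}{-1 + \left(4 - -4\right)} - -6\right)^{4} = \left(- \frac{8}{-1 + \left(4 + 4\right)} + 6\right)^{4} = \left(- \frac{8}{-1 + 8} + 6\right)^{4} = \left(- \frac{8}{7} + 6\right)^{4} = \left(\frac{34}{7}\right)^{4} = \frac{1336336}{2401}$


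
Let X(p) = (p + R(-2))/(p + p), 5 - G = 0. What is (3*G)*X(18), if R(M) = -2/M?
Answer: 95/12 ≈ 7.9167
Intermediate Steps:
G = 5 (G = 5 - 1*0 = 5 + 0 = 5)
X(p) = (1 + p)/(2*p) (X(p) = (p - 2/(-2))/(p + p) = (p - 2*(-½))/((2*p)) = (p + 1)*(1/(2*p)) = (1 + p)*(1/(2*p)) = (1 + p)/(2*p))
(3*G)*X(18) = (3*5)*((½)*(1 + 18)/18) = 15*((½)*(1/18)*19) = 15*(19/36) = 95/12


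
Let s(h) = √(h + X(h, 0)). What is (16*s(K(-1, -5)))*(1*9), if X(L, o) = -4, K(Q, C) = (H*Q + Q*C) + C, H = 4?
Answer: 288*I*√2 ≈ 407.29*I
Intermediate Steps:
K(Q, C) = C + 4*Q + C*Q (K(Q, C) = (4*Q + Q*C) + C = (4*Q + C*Q) + C = C + 4*Q + C*Q)
s(h) = √(-4 + h) (s(h) = √(h - 4) = √(-4 + h))
(16*s(K(-1, -5)))*(1*9) = (16*√(-4 + (-5 + 4*(-1) - 5*(-1))))*(1*9) = (16*√(-4 + (-5 - 4 + 5)))*9 = (16*√(-4 - 4))*9 = (16*√(-8))*9 = (16*(2*I*√2))*9 = (32*I*√2)*9 = 288*I*√2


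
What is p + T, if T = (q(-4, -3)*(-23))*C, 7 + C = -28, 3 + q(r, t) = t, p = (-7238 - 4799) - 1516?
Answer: -18383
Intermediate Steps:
p = -13553 (p = -12037 - 1516 = -13553)
q(r, t) = -3 + t
C = -35 (C = -7 - 28 = -35)
T = -4830 (T = ((-3 - 3)*(-23))*(-35) = -6*(-23)*(-35) = 138*(-35) = -4830)
p + T = -13553 - 4830 = -18383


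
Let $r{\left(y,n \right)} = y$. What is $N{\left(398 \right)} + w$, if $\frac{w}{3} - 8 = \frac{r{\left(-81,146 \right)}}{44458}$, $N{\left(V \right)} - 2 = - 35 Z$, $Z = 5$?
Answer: $- \frac{6624485}{44458} \approx -149.01$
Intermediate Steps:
$N{\left(V \right)} = -173$ ($N{\left(V \right)} = 2 - 175 = -173$)
$w = \frac{1066749}{44458}$ ($w = 24 + 3 \left(- \frac{81}{44458}\right) = 24 - \frac{243}{44458} = \frac{1066749}{44458} \approx 23.995$)
$N{\left(398 \right)} + w = -173 + \frac{1066749}{44458} = - \frac{6624485}{44458}$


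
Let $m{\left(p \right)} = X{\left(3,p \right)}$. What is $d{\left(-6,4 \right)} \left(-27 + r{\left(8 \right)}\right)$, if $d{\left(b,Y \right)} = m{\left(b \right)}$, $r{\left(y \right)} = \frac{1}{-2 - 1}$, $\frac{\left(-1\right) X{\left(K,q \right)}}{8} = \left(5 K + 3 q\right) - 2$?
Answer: $- \frac{3280}{3} \approx -1093.3$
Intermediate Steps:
$X{\left(K,q \right)} = 16 - 40 K - 24 q$ ($X{\left(K,q \right)} = - 8 \left(\left(5 K + 3 q\right) - 2\right) = - 8 \left(\left(3 q + 5 K\right) - 2\right) = - 8 \left(-2 + 3 q + 5 K\right) = 16 - 40 K - 24 q$)
$m{\left(p \right)} = -104 - 24 p$ ($m{\left(p \right)} = 16 - 120 - 24 p = -104 - 24 p$)
$r{\left(y \right)} = - \frac{1}{3}$ ($r{\left(y \right)} = \frac{1}{-3} = - \frac{1}{3}$)
$d{\left(b,Y \right)} = -104 - 24 b$
$d{\left(-6,4 \right)} \left(-27 + r{\left(8 \right)}\right) = \left(-104 - -144\right) \left(-27 - \frac{1}{3}\right) = \left(-104 + 144\right) \left(- \frac{82}{3}\right) = 40 \left(- \frac{82}{3}\right) = - \frac{3280}{3}$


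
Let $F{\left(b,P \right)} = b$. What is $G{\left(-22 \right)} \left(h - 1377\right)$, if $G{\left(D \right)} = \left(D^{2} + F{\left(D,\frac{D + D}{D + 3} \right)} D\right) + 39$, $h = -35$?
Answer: $-1421884$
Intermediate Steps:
$G{\left(D \right)} = 39 + 2 D^{2}$ ($G{\left(D \right)} = \left(D^{2} + D D\right) + 39 = \left(D^{2} + D^{2}\right) + 39 = 2 D^{2} + 39 = 39 + 2 D^{2}$)
$G{\left(-22 \right)} \left(h - 1377\right) = \left(39 + 2 \left(-22\right)^{2}\right) \left(-35 - 1377\right) = \left(39 + 2 \cdot 484\right) \left(-1412\right) = \left(39 + 968\right) \left(-1412\right) = 1007 \left(-1412\right) = -1421884$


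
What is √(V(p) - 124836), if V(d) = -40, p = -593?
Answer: 2*I*√31219 ≈ 353.38*I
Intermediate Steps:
√(V(p) - 124836) = √(-40 - 124836) = √(-124876) = 2*I*√31219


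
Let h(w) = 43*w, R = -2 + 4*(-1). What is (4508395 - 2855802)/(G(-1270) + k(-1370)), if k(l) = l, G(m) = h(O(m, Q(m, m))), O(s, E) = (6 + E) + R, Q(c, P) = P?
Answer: -1652593/55980 ≈ -29.521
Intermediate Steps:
R = -6 (R = -2 - 4 = -6)
O(s, E) = E (O(s, E) = (6 + E) - 6 = E)
G(m) = 43*m
(4508395 - 2855802)/(G(-1270) + k(-1370)) = (4508395 - 2855802)/(43*(-1270) - 1370) = 1652593/(-54610 - 1370) = 1652593/(-55980) = 1652593*(-1/55980) = -1652593/55980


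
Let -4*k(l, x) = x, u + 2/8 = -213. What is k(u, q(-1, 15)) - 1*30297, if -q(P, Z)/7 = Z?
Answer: -121083/4 ≈ -30271.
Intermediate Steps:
q(P, Z) = -7*Z
u = -853/4 (u = -¼ - 213 = -853/4 ≈ -213.25)
k(l, x) = -x/4
k(u, q(-1, 15)) - 1*30297 = -(-7)*15/4 - 1*30297 = -¼*(-105) - 30297 = 105/4 - 30297 = -121083/4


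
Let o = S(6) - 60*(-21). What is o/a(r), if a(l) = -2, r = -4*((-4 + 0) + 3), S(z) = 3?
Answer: -1263/2 ≈ -631.50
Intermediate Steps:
o = 1263 (o = 3 - 60*(-21) = 3 + 1260 = 1263)
r = 4 (r = -4*(-4 + 3) = -4*(-1) = 4)
o/a(r) = 1263/(-2) = 1263*(-½) = -1263/2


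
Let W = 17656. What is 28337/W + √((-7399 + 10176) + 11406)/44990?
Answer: 28337/17656 + √14183/44990 ≈ 1.6076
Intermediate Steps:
28337/W + √((-7399 + 10176) + 11406)/44990 = 28337/17656 + √((-7399 + 10176) + 11406)/44990 = 28337*(1/17656) + √(2777 + 11406)*(1/44990) = 28337/17656 + √14183*(1/44990) = 28337/17656 + √14183/44990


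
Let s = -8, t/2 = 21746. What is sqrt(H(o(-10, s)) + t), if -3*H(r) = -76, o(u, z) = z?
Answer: 2*sqrt(97914)/3 ≈ 208.61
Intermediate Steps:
t = 43492 (t = 2*21746 = 43492)
H(r) = 76/3 (H(r) = -1/3*(-76) = 76/3)
sqrt(H(o(-10, s)) + t) = sqrt(76/3 + 43492) = sqrt(130552/3) = 2*sqrt(97914)/3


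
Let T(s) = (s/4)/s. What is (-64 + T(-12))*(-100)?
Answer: 6375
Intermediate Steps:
T(s) = ¼ (T(s) = (s*(¼))/s = (s/4)/s = ¼)
(-64 + T(-12))*(-100) = (-64 + ¼)*(-100) = -255/4*(-100) = 6375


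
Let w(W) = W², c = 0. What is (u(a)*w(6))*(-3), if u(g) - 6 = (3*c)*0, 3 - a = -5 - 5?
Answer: -648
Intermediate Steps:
a = 13 (a = 3 - (-5 - 5) = 3 - 1*(-10) = 3 + 10 = 13)
u(g) = 6 (u(g) = 6 + (3*0)*0 = 6 + 0*0 = 6 + 0 = 6)
(u(a)*w(6))*(-3) = (6*6²)*(-3) = (6*36)*(-3) = 216*(-3) = -648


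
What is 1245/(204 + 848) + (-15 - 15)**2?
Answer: 948045/1052 ≈ 901.18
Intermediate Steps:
1245/(204 + 848) + (-15 - 15)**2 = 1245/1052 + (-30)**2 = 1245*(1/1052) + 900 = 1245/1052 + 900 = 948045/1052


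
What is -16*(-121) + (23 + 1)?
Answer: 1960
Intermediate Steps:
-16*(-121) + (23 + 1) = 1936 + 24 = 1960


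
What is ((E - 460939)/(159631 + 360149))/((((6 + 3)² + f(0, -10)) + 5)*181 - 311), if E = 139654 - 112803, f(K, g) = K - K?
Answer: -12058/220256775 ≈ -5.4745e-5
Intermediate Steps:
f(K, g) = 0
E = 26851
((E - 460939)/(159631 + 360149))/((((6 + 3)² + f(0, -10)) + 5)*181 - 311) = ((26851 - 460939)/(159631 + 360149))/((((6 + 3)² + 0) + 5)*181 - 311) = (-434088/519780)/(((9² + 0) + 5)*181 - 311) = (-434088*1/519780)/(((81 + 0) + 5)*181 - 311) = -36174/(43315*((81 + 5)*181 - 311)) = -36174/(43315*(86*181 - 311)) = -36174/(43315*(15566 - 311)) = -36174/43315/15255 = -36174/43315*1/15255 = -12058/220256775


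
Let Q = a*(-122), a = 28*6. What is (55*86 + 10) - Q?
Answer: 25236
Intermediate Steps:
a = 168
Q = -20496 (Q = 168*(-122) = -20496)
(55*86 + 10) - Q = (55*86 + 10) - 1*(-20496) = (4730 + 10) + 20496 = 4740 + 20496 = 25236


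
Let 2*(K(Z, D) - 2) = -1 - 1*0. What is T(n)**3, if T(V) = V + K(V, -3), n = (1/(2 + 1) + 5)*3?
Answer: 42875/8 ≈ 5359.4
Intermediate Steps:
K(Z, D) = 3/2 (K(Z, D) = 2 + (-1 - 1*0)/2 = 2 + (-1 + 0)/2 = 2 + (1/2)*(-1) = 2 - 1/2 = 3/2)
n = 16 (n = (1/3 + 5)*3 = (16/3)*3 = 16)
T(V) = 3/2 + V (T(V) = V + 3/2 = 3/2 + V)
T(n)**3 = (3/2 + 16)**3 = (35/2)**3 = 42875/8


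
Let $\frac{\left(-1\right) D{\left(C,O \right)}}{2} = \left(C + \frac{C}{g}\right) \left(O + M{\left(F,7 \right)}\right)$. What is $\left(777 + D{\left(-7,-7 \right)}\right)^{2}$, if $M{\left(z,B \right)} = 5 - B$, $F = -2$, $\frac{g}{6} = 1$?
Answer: $396900$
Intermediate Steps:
$g = 6$ ($g = 6 \cdot 1 = 6$)
$D{\left(C,O \right)} = - \frac{7 C \left(-2 + O\right)}{3}$ ($D{\left(C,O \right)} = - 2 \left(C + \frac{C}{6}\right) \left(O + \left(5 - 7\right)\right) = - 2 \left(C + C \frac{1}{6}\right) \left(O + \left(5 - 7\right)\right) = - 2 \left(C + \frac{C}{6}\right) \left(O - 2\right) = - 2 \frac{7 C}{6} \left(-2 + O\right) = - 2 \frac{7 C \left(-2 + O\right)}{6} = - \frac{7 C \left(-2 + O\right)}{3}$)
$\left(777 + D{\left(-7,-7 \right)}\right)^{2} = \left(777 + \frac{7}{3} \left(-7\right) \left(2 - -7\right)\right)^{2} = \left(777 + \frac{7}{3} \left(-7\right) \left(2 + 7\right)\right)^{2} = \left(777 + \frac{7}{3} \left(-7\right) 9\right)^{2} = \left(777 - 147\right)^{2} = 630^{2} = 396900$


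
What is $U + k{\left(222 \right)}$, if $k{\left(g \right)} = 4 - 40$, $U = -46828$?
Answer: $-46864$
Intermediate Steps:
$k{\left(g \right)} = -36$ ($k{\left(g \right)} = 4 - 40 = -36$)
$U + k{\left(222 \right)} = -46828 - 36 = -46864$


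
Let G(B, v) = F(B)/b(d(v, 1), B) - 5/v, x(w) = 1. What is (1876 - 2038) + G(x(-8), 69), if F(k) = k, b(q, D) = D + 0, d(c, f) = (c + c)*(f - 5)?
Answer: -11114/69 ≈ -161.07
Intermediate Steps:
d(c, f) = 2*c*(-5 + f) (d(c, f) = (2*c)*(-5 + f) = 2*c*(-5 + f))
b(q, D) = D
G(B, v) = 1 - 5/v (G(B, v) = B/B - 5/v = 1 - 5/v)
(1876 - 2038) + G(x(-8), 69) = (1876 - 2038) + (-5 + 69)/69 = -162 + (1/69)*64 = -162 + 64/69 = -11114/69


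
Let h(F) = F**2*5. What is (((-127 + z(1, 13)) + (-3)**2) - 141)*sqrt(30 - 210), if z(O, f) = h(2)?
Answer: -1434*I*sqrt(5) ≈ -3206.5*I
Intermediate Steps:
h(F) = 5*F**2
z(O, f) = 20 (z(O, f) = 5*2**2 = 5*4 = 20)
(((-127 + z(1, 13)) + (-3)**2) - 141)*sqrt(30 - 210) = (((-127 + 20) + (-3)**2) - 141)*sqrt(30 - 210) = ((-107 + 9) - 141)*sqrt(-180) = (-98 - 141)*(6*I*sqrt(5)) = -1434*I*sqrt(5)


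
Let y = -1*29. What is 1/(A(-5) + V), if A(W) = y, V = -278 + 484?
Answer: 1/177 ≈ 0.0056497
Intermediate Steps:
y = -29
V = 206
A(W) = -29
1/(A(-5) + V) = 1/(-29 + 206) = 1/177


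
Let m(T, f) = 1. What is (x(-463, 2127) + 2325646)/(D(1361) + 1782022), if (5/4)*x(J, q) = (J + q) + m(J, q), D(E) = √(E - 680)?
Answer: 4146725989516/3175602407803 - 2326978*√681/3175602407803 ≈ 1.3058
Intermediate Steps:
D(E) = √(-680 + E)
x(J, q) = ⅘ + 4*J/5 + 4*q/5 (x(J, q) = 4*((J + q) + 1)/5 = 4*(1 + J + q)/5 = ⅘ + 4*J/5 + 4*q/5)
(x(-463, 2127) + 2325646)/(D(1361) + 1782022) = ((⅘ + (⅘)*(-463) + (⅘)*2127) + 2325646)/(√(-680 + 1361) + 1782022) = ((⅘ - 1852/5 + 8508/5) + 2325646)/(√681 + 1782022) = (1332 + 2325646)/(1782022 + √681) = 2326978/(1782022 + √681)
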